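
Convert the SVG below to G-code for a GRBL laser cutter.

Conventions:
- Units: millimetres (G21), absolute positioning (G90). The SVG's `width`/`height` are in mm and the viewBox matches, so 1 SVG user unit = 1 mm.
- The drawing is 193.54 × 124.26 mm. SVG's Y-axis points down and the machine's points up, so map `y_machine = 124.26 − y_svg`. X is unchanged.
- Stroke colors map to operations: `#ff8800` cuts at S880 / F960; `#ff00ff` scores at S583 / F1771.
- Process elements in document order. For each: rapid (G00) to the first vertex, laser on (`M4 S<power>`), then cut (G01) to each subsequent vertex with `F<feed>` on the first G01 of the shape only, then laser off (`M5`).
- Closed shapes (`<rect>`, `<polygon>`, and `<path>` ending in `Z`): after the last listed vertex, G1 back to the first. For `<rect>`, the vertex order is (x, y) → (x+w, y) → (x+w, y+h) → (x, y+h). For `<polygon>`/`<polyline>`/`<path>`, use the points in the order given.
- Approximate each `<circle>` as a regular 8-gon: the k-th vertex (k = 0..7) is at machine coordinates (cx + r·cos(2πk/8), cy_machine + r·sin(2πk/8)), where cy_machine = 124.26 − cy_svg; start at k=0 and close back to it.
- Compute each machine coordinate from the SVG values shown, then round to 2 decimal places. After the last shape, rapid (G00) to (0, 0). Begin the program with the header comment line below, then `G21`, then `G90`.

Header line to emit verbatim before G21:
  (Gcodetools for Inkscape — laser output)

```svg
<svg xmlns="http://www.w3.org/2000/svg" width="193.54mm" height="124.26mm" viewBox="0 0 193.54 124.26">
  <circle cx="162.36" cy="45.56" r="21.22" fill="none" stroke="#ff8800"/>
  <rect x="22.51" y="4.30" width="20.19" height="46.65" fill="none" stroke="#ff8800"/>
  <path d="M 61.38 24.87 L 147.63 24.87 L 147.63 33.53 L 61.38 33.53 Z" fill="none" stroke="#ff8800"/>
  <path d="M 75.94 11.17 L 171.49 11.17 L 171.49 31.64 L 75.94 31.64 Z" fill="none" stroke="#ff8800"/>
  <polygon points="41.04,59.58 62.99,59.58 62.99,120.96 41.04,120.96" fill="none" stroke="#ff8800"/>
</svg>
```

(Gcodetools for Inkscape — laser output)
G21
G90
G00 X183.58 Y78.70
M4 S880
G01 X177.36 Y93.70 F960
G01 X162.36 Y99.92
G01 X147.36 Y93.70
G01 X141.14 Y78.70
G01 X147.36 Y63.70
G01 X162.36 Y57.48
G01 X177.36 Y63.70
G01 X183.58 Y78.70
M5
G00 X22.51 Y119.96
M4 S880
G01 X42.70 Y119.96 F960
G01 X42.70 Y73.31
G01 X22.51 Y73.31
G01 X22.51 Y119.96
M5
G00 X61.38 Y99.39
M4 S880
G01 X147.63 Y99.39 F960
G01 X147.63 Y90.73
G01 X61.38 Y90.73
G01 X61.38 Y99.39
M5
G00 X75.94 Y113.09
M4 S880
G01 X171.49 Y113.09 F960
G01 X171.49 Y92.62
G01 X75.94 Y92.62
G01 X75.94 Y113.09
M5
G00 X41.04 Y64.68
M4 S880
G01 X62.99 Y64.68 F960
G01 X62.99 Y3.30
G01 X41.04 Y3.30
G01 X41.04 Y64.68
M5
G00 X0.00 Y0.00

1 u = 1 mm; y_m = 124.26 − y.

[1] `<circle>` circle, #ff8800→cut S880 F960: (183.58,78.70) → (177.36,93.70) → (162.36,99.92) → (147.36,93.70) → (141.14,78.70) → (147.36,63.70) → (162.36,57.48) → (177.36,63.70) → (183.58,78.70) (closed)

[2] `<rect>` rectangle, #ff8800→cut S880 F960: (22.51,119.96) → (42.70,119.96) → (42.70,73.31) → (22.51,73.31) → (22.51,119.96) (closed)

[3] `<path>` rectangle, #ff8800→cut S880 F960: (61.38,99.39) → (147.63,99.39) → (147.63,90.73) → (61.38,90.73) → (61.38,99.39) (closed)

[4] `<path>` rectangle, #ff8800→cut S880 F960: (75.94,113.09) → (171.49,113.09) → (171.49,92.62) → (75.94,92.62) → (75.94,113.09) (closed)

[5] `<polygon>` rectangle, #ff8800→cut S880 F960: (41.04,64.68) → (62.99,64.68) → (62.99,3.30) → (41.04,3.30) → (41.04,64.68) (closed)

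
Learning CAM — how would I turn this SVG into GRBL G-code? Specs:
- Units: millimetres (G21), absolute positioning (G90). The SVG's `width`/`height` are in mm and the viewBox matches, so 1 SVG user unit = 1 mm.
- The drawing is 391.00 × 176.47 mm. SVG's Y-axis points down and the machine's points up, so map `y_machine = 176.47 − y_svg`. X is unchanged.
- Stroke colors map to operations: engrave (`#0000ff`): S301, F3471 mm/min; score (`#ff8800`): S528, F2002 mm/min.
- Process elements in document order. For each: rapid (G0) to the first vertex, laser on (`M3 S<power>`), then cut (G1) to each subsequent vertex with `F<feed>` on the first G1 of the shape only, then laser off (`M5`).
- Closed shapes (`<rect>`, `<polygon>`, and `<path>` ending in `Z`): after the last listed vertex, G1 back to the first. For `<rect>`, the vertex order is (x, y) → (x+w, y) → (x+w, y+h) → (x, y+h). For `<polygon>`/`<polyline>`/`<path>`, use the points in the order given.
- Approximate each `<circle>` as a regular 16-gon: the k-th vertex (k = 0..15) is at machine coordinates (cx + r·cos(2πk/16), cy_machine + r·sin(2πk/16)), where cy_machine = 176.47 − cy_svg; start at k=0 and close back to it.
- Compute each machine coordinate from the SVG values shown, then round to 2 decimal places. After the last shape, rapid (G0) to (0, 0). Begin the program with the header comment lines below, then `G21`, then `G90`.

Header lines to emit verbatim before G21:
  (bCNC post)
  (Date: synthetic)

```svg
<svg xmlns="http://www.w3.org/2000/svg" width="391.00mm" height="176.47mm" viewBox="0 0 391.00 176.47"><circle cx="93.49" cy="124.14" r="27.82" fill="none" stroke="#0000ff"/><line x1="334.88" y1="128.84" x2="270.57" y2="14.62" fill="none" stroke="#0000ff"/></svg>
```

1 u = 1 mm; y_m = 176.47 − y.

[1] `<circle>` circle, #0000ff→engrave S301 F3471: (121.31,52.33) → (119.19,62.98) → (113.16,72.00) → (104.14,78.03) → (93.49,80.15) → (82.84,78.03) → (73.82,72.00) → (67.79,62.98) → (65.67,52.33) → (67.79,41.68) → (73.82,32.66) → (82.84,26.63) → (93.49,24.51) → (104.14,26.63) → (113.16,32.66) → (119.19,41.68) → (121.31,52.33) (closed)

[2] `<line>` line segment, #0000ff→engrave S301 F3471: (334.88,47.63) → (270.57,161.85)

(bCNC post)
(Date: synthetic)
G21
G90
G0 X121.31 Y52.33
M3 S301
G1 X119.19 Y62.98 F3471
G1 X113.16 Y72.00
G1 X104.14 Y78.03
G1 X93.49 Y80.15
G1 X82.84 Y78.03
G1 X73.82 Y72.00
G1 X67.79 Y62.98
G1 X65.67 Y52.33
G1 X67.79 Y41.68
G1 X73.82 Y32.66
G1 X82.84 Y26.63
G1 X93.49 Y24.51
G1 X104.14 Y26.63
G1 X113.16 Y32.66
G1 X119.19 Y41.68
G1 X121.31 Y52.33
M5
G0 X334.88 Y47.63
M3 S301
G1 X270.57 Y161.85 F3471
M5
G0 X0.00 Y0.00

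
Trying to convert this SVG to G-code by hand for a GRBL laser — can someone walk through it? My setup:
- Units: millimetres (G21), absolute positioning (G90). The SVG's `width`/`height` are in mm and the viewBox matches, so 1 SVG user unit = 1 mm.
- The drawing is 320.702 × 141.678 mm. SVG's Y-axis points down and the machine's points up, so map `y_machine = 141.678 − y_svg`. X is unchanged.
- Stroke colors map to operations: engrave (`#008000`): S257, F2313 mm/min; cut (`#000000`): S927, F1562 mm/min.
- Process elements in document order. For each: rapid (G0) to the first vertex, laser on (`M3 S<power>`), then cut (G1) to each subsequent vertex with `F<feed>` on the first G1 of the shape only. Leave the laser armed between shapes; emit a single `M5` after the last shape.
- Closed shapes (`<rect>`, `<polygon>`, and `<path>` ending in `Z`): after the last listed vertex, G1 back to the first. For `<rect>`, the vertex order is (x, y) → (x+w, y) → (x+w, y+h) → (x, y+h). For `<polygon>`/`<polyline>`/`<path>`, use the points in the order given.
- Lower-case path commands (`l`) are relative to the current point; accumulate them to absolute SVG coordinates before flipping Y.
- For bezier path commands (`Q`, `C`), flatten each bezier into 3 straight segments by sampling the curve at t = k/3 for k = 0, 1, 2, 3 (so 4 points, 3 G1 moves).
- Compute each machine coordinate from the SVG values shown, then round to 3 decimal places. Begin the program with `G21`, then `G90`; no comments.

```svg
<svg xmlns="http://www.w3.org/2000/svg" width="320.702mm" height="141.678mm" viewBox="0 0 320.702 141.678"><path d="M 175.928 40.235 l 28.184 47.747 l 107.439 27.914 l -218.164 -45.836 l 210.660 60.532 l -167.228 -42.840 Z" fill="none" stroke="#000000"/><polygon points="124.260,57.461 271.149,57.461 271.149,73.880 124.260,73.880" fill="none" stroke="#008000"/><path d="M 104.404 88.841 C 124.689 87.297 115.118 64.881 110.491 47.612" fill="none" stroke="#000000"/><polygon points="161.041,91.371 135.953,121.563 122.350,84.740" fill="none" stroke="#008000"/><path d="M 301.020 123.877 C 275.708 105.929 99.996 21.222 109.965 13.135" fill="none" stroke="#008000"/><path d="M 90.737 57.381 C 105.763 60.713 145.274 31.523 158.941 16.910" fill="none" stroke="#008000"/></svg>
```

Since the viewBox matches the mm dimensions, user units are millimetres directly. The only transform is the Y-flip y_m = 141.678 − y_svg.

Shape 1 is a closed polygon drawn with `<path>`. Its stroke #000000 means cut at S927, F1562. After flipping Y the toolpath is (175.928,101.443) → (204.112,53.696) → (311.551,25.782) → (93.387,71.618) → (304.047,11.086) → (136.819,53.926) → (175.928,101.443), returning to the start.

Shape 2 is a rectangle drawn with `<polygon>`. Its stroke #008000 means engrave at S257, F2313. After flipping Y the toolpath is (124.260,84.217) → (271.149,84.217) → (271.149,67.798) → (124.260,67.798) → (124.260,84.217), returning to the start.

Shape 3 is a cubic bezier drawn with `<path>`. Its stroke #000000 means cut at S927, F1562. After flipping Y the toolpath is (104.404,52.837) → (116.026,60.375) → (115.477,76.045) → (110.491,94.066).

Shape 4 is a regular polygon drawn with `<polygon>`. Its stroke #008000 means engrave at S257, F2313. After flipping Y the toolpath is (161.041,50.307) → (135.953,20.115) → (122.350,56.938) → (161.041,50.307), returning to the start.

Shape 5 is a cubic bezier drawn with `<path>`. Its stroke #008000 means engrave at S257, F2313. After flipping Y the toolpath is (301.020,17.801) → (238.022,52.692) → (149.442,100.226) → (109.965,128.543).

Shape 6 is a cubic bezier drawn with `<path>`. Its stroke #008000 means engrave at S257, F2313. After flipping Y the toolpath is (90.737,84.297) → (112.061,90.061) → (138.523,107.040) → (158.941,124.768).

G21
G90
G0 X175.928 Y101.443
M3 S927
G1 X204.112 Y53.696 F1562
G1 X311.551 Y25.782
G1 X93.387 Y71.618
G1 X304.047 Y11.086
G1 X136.819 Y53.926
G1 X175.928 Y101.443
G0 X124.260 Y84.217
M3 S257
G1 X271.149 Y84.217 F2313
G1 X271.149 Y67.798
G1 X124.260 Y67.798
G1 X124.260 Y84.217
G0 X104.404 Y52.837
M3 S927
G1 X116.026 Y60.375 F1562
G1 X115.477 Y76.045
G1 X110.491 Y94.066
G0 X161.041 Y50.307
M3 S257
G1 X135.953 Y20.115 F2313
G1 X122.350 Y56.938
G1 X161.041 Y50.307
G0 X301.020 Y17.801
M3 S257
G1 X238.022 Y52.692 F2313
G1 X149.442 Y100.226
G1 X109.965 Y128.543
G0 X90.737 Y84.297
M3 S257
G1 X112.061 Y90.061 F2313
G1 X138.523 Y107.040
G1 X158.941 Y124.768
M5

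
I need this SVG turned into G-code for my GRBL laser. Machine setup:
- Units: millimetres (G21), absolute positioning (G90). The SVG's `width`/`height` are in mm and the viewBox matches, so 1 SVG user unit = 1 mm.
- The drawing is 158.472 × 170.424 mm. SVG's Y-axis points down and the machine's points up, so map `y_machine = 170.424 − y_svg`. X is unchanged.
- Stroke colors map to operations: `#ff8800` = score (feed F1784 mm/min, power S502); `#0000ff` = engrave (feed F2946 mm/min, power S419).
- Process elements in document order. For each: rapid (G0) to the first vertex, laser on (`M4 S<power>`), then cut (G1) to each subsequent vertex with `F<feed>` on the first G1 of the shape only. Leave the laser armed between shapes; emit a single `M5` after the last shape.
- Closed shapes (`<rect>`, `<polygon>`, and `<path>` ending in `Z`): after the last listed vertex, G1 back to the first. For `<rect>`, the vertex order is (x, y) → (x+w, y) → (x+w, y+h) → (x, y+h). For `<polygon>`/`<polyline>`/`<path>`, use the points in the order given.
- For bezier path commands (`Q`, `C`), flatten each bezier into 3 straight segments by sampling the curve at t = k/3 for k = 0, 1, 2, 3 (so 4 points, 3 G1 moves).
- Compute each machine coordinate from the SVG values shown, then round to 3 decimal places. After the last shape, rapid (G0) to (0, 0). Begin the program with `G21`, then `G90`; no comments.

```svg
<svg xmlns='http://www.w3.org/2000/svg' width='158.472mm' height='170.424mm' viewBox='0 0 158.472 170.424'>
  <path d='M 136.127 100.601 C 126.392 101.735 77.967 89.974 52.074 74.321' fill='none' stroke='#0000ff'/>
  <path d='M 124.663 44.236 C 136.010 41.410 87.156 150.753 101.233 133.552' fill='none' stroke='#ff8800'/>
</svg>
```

G21
G90
G0 X136.127 Y69.823
M4 S419
G1 X115.763 Y72.654 F2946
G1 X83.210 Y82.081
G1 X52.074 Y96.103
G0 X124.663 Y126.188
M4 S502
G1 X120.503 Y100.466 F1784
G1 X103.573 Y53.011
G1 X101.233 Y36.872
M5
G0 X0.000 Y0.000

viewBox `0 0 158.472 170.424` with mm width/height → 1 unit = 1 mm. Flip: y_m = 170.424 − y_svg.

**Shape 1** — `<path>` cubic bezier, stroke `#0000ff` → engrave (S419, F2946). Control points (SVG): P0=(136.127,100.601), P1=(126.392,101.735), P2=(77.967,89.974), P3=(52.074,74.321); sampled at t=k/3. Machine vertices: (136.127,69.823) → (115.763,72.654) → (83.210,82.081) → (52.074,96.103). Open path.

**Shape 2** — `<path>` cubic bezier, stroke `#ff8800` → score (S502, F1784). Control points (SVG): P0=(124.663,44.236), P1=(136.010,41.410), P2=(87.156,150.753), P3=(101.233,133.552); sampled at t=k/3. Machine vertices: (124.663,126.188) → (120.503,100.466) → (103.573,53.011) → (101.233,36.872). Open path.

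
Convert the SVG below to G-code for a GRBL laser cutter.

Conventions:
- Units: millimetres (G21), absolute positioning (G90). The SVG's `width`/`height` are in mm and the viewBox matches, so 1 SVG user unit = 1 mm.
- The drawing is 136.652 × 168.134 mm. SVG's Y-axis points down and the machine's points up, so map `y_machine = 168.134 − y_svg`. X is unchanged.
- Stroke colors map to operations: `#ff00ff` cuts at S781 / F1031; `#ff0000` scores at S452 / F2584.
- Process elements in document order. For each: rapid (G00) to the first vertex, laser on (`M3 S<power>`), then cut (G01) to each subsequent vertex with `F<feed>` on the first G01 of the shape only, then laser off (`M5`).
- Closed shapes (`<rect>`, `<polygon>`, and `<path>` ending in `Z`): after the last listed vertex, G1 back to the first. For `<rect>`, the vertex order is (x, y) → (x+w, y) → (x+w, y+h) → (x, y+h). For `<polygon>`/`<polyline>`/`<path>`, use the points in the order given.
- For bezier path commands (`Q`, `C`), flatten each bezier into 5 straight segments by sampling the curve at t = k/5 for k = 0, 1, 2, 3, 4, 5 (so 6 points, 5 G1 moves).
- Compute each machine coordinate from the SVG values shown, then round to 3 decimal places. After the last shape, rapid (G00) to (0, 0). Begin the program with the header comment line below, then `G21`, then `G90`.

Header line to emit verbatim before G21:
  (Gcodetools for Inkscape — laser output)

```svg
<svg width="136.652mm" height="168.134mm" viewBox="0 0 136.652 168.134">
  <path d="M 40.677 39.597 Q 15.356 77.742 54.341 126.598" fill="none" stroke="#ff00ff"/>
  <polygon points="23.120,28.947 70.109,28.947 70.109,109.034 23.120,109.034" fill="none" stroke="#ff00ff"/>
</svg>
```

viewBox `0 0 136.652 168.134` with mm width/height → 1 unit = 1 mm. Flip: y_m = 168.134 − y_svg.

**Shape 1** — `<path>` quadratic bezier, stroke `#ff00ff` → cut (S781, F1031). Control points (SVG): P0=(40.677,39.597), P1=(15.356,77.742), P2=(54.341,126.598); sampled at t=k/5. Machine vertices: (40.677,128.537) → (33.121,112.851) → (30.709,96.307) → (33.442,78.907) → (41.319,60.650) → (54.341,41.536). Open path.

**Shape 2** — `<polygon>` rectangle, stroke `#ff00ff` → cut (S781, F1031). Machine vertices: (23.120,139.187) → (70.109,139.187) → (70.109,59.100) → (23.120,59.100) → (23.120,139.187). Closed: final G1 returns to the first vertex.

(Gcodetools for Inkscape — laser output)
G21
G90
G00 X40.677 Y128.537
M3 S781
G01 X33.121 Y112.851 F1031
G01 X30.709 Y96.307
G01 X33.442 Y78.907
G01 X41.319 Y60.650
G01 X54.341 Y41.536
M5
G00 X23.120 Y139.187
M3 S781
G01 X70.109 Y139.187 F1031
G01 X70.109 Y59.100
G01 X23.120 Y59.100
G01 X23.120 Y139.187
M5
G00 X0.000 Y0.000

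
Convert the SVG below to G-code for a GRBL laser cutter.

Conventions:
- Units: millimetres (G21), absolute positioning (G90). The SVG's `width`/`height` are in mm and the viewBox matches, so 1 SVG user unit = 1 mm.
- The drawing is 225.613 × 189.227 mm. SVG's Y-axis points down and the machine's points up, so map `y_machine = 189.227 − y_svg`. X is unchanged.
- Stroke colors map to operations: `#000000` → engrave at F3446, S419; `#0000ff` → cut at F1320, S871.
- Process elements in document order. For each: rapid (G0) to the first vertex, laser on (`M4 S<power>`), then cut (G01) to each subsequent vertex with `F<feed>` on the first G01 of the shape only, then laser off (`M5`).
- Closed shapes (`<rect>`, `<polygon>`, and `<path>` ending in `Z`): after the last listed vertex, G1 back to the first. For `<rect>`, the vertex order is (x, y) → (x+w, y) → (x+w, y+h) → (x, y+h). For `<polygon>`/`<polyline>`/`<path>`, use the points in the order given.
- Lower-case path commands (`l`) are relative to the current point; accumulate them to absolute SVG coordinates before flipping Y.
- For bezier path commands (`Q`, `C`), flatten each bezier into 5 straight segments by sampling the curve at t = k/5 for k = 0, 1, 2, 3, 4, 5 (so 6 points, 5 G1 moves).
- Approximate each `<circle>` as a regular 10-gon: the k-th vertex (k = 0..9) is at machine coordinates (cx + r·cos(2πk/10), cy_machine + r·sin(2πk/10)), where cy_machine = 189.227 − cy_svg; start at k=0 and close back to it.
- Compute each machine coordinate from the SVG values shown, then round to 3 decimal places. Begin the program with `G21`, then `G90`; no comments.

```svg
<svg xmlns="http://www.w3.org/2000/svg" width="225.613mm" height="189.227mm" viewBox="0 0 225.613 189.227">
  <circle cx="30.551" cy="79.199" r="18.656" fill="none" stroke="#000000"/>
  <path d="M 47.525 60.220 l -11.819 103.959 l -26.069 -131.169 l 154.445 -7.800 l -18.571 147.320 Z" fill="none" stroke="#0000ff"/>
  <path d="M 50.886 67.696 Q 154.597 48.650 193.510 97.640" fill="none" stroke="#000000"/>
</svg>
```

viewBox `0 0 225.613 189.227` with mm width/height → 1 unit = 1 mm. Flip: y_m = 189.227 − y_svg.

**Shape 1** — `<circle>` circle, stroke `#000000` → engrave (S419, F3446). Machine vertices: (49.207,110.028) → (45.644,120.994) → (36.316,127.771) → (24.786,127.771) → (15.458,120.994) → (11.895,110.028) → (15.458,99.062) → (24.786,92.285) → (36.316,92.285) → (45.644,99.062) → (49.207,110.028). Closed: final G1 returns to the first vertex.

**Shape 2** — `<path>` closed polygon, stroke `#0000ff` → cut (S871, F1320). Machine vertices: (47.525,129.007) → (35.706,25.048) → (9.637,156.217) → (164.082,164.017) → (145.511,16.697) → (47.525,129.007). Closed: final G1 returns to the first vertex.

**Shape 3** — `<path>` quadratic bezier, stroke `#000000` → engrave (S419, F3446). Control points (SVG): P0=(50.886,67.696), P1=(154.597,48.650), P2=(193.510,97.640); sampled at t=k/5. Machine vertices: (50.886,121.531) → (89.778,126.428) → (123.487,125.882) → (152.012,119.893) → (175.353,108.462) → (193.510,91.587). Open path.

G21
G90
G0 X49.207 Y110.028
M4 S419
G01 X45.644 Y120.994 F3446
G01 X36.316 Y127.771
G01 X24.786 Y127.771
G01 X15.458 Y120.994
G01 X11.895 Y110.028
G01 X15.458 Y99.062
G01 X24.786 Y92.285
G01 X36.316 Y92.285
G01 X45.644 Y99.062
G01 X49.207 Y110.028
M5
G0 X47.525 Y129.007
M4 S871
G01 X35.706 Y25.048 F1320
G01 X9.637 Y156.217
G01 X164.082 Y164.017
G01 X145.511 Y16.697
G01 X47.525 Y129.007
M5
G0 X50.886 Y121.531
M4 S419
G01 X89.778 Y126.428 F3446
G01 X123.487 Y125.882
G01 X152.012 Y119.893
G01 X175.353 Y108.462
G01 X193.510 Y91.587
M5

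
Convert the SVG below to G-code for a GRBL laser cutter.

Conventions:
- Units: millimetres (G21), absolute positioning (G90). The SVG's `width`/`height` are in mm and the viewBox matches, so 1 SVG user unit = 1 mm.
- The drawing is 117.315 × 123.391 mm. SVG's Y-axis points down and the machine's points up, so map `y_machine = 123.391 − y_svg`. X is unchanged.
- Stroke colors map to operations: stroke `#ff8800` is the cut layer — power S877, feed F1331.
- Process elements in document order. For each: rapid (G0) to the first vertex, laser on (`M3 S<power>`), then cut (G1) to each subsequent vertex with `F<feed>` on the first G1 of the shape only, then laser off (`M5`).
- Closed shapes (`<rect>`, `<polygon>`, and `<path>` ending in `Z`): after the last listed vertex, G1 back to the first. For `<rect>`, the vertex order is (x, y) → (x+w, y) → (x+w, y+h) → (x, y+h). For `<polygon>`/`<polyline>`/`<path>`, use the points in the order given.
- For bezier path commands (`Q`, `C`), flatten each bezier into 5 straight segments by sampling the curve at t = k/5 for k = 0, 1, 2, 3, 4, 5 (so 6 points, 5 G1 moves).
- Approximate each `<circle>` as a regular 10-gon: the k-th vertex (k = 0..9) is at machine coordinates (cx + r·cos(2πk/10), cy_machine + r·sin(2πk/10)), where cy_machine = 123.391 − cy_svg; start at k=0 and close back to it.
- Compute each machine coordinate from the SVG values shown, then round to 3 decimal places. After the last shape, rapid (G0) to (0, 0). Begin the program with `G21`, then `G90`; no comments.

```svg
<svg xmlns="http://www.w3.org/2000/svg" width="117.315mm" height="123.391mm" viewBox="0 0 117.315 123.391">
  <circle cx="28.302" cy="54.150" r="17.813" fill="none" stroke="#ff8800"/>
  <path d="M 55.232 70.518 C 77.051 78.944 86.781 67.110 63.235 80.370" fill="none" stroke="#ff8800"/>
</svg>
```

Since the viewBox matches the mm dimensions, user units are millimetres directly. The only transform is the Y-flip y_m = 123.391 − y_svg.

Shape 1 is a circle drawn with `<circle>`. Its stroke #ff8800 means cut at S877, F1331. After flipping Y the toolpath is (46.115,69.241) → (42.713,79.711) → (33.807,86.182) → (22.797,86.182) → (13.891,79.711) → (10.489,69.241) → (13.891,58.771) → (22.797,52.300) → (33.807,52.300) → (42.713,58.771) → (46.115,69.241), returning to the start.

Shape 2 is a cubic bezier drawn with `<path>`. Its stroke #ff8800 means cut at S877, F1331. After flipping Y the toolpath is (55.232,52.873) → (66.703,49.886) → (74.256,49.584) → (76.874,49.791) → (73.539,48.329) → (63.235,43.021).

G21
G90
G0 X46.115 Y69.241
M3 S877
G1 X42.713 Y79.711 F1331
G1 X33.807 Y86.182
G1 X22.797 Y86.182
G1 X13.891 Y79.711
G1 X10.489 Y69.241
G1 X13.891 Y58.771
G1 X22.797 Y52.300
G1 X33.807 Y52.300
G1 X42.713 Y58.771
G1 X46.115 Y69.241
M5
G0 X55.232 Y52.873
M3 S877
G1 X66.703 Y49.886 F1331
G1 X74.256 Y49.584
G1 X76.874 Y49.791
G1 X73.539 Y48.329
G1 X63.235 Y43.021
M5
G0 X0.000 Y0.000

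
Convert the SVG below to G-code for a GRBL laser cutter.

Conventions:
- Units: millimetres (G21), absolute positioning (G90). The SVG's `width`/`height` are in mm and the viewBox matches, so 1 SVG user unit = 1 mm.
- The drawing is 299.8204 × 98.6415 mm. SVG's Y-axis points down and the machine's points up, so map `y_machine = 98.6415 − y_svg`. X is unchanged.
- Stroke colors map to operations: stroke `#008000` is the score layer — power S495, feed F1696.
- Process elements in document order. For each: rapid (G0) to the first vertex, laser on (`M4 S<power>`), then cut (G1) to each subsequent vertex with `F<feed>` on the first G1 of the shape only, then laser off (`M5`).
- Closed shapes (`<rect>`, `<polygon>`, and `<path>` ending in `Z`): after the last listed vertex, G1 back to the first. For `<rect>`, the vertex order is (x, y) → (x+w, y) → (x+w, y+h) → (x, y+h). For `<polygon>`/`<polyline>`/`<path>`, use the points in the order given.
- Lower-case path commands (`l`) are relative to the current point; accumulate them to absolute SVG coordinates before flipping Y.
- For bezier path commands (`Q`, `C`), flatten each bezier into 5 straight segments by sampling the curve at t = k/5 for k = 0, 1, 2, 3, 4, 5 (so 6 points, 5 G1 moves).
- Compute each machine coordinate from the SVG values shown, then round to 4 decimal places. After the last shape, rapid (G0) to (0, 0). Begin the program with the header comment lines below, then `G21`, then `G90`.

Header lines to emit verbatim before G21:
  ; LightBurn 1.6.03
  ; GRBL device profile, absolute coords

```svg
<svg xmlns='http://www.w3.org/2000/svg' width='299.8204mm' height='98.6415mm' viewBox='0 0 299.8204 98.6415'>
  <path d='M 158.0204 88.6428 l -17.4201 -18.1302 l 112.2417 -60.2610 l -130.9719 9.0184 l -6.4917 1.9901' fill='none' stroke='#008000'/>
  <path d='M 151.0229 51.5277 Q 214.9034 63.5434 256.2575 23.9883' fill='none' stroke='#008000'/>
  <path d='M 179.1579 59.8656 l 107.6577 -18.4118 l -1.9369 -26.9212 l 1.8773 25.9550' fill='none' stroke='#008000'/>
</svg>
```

; LightBurn 1.6.03
; GRBL device profile, absolute coords
G21
G90
G0 X158.0204 Y9.9987
M4 S495
G1 X140.6003 Y28.1289 F1696
G1 X252.8420 Y88.3899
G1 X121.8701 Y79.3715
G1 X115.3784 Y77.3814
M5
G0 X151.0229 Y47.1138
M4 S495
G1 X175.6740 Y44.3704 F1696
G1 X198.5231 Y45.7526
G1 X219.5700 Y51.2604
G1 X238.8148 Y60.8940
G1 X256.2575 Y74.6532
M5
G0 X179.1579 Y38.7759
M4 S495
G1 X286.8156 Y57.1877 F1696
G1 X284.8787 Y84.1089
G1 X286.7560 Y58.1539
M5
G0 X0.0000 Y0.0000

viewBox `0 0 299.8204 98.6415` with mm width/height → 1 unit = 1 mm. Flip: y_m = 98.6415 − y_svg.

**Shape 1** — `<path>` open polyline, stroke `#008000` → score (S495, F1696). Machine vertices: (158.0204,9.9987) → (140.6003,28.1289) → (252.8420,88.3899) → (121.8701,79.3715) → (115.3784,77.3814). Open path.

**Shape 2** — `<path>` quadratic bezier, stroke `#008000` → score (S495, F1696). Control points (SVG): P0=(151.0229,51.5277), P1=(214.9034,63.5434), P2=(256.2575,23.9883); sampled at t=k/5. Machine vertices: (151.0229,47.1138) → (175.6740,44.3704) → (198.5231,45.7526) → (219.5700,51.2604) → (238.8148,60.8940) → (256.2575,74.6532). Open path.

**Shape 3** — `<path>` open polyline, stroke `#008000` → score (S495, F1696). Machine vertices: (179.1579,38.7759) → (286.8156,57.1877) → (284.8787,84.1089) → (286.7560,58.1539). Open path.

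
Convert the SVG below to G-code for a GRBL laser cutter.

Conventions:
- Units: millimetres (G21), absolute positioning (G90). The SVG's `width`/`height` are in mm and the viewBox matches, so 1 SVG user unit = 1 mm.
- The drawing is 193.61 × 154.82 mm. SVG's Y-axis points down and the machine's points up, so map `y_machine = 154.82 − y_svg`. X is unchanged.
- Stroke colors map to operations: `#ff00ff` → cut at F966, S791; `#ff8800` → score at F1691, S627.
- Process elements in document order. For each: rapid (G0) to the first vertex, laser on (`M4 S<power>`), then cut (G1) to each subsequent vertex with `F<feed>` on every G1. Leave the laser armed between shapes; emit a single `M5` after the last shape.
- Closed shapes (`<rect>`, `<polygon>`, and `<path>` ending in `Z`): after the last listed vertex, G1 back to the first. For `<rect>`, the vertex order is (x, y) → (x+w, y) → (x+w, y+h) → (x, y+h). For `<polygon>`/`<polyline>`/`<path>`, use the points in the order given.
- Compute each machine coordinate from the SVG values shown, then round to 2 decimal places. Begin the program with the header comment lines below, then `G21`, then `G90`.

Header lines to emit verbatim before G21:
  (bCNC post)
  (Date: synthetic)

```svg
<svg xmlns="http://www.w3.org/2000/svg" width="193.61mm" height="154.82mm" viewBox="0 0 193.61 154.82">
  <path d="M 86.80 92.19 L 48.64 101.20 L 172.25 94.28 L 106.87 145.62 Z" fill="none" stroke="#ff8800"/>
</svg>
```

1 u = 1 mm; y_m = 154.82 − y.

[1] `<path>` closed polygon, #ff8800→score S627 F1691: (86.80,62.63) → (48.64,53.62) → (172.25,60.54) → (106.87,9.20) → (86.80,62.63) (closed)

(bCNC post)
(Date: synthetic)
G21
G90
G0 X86.80 Y62.63
M4 S627
G1 X48.64 Y53.62 F1691
G1 X172.25 Y60.54 F1691
G1 X106.87 Y9.20 F1691
G1 X86.80 Y62.63 F1691
M5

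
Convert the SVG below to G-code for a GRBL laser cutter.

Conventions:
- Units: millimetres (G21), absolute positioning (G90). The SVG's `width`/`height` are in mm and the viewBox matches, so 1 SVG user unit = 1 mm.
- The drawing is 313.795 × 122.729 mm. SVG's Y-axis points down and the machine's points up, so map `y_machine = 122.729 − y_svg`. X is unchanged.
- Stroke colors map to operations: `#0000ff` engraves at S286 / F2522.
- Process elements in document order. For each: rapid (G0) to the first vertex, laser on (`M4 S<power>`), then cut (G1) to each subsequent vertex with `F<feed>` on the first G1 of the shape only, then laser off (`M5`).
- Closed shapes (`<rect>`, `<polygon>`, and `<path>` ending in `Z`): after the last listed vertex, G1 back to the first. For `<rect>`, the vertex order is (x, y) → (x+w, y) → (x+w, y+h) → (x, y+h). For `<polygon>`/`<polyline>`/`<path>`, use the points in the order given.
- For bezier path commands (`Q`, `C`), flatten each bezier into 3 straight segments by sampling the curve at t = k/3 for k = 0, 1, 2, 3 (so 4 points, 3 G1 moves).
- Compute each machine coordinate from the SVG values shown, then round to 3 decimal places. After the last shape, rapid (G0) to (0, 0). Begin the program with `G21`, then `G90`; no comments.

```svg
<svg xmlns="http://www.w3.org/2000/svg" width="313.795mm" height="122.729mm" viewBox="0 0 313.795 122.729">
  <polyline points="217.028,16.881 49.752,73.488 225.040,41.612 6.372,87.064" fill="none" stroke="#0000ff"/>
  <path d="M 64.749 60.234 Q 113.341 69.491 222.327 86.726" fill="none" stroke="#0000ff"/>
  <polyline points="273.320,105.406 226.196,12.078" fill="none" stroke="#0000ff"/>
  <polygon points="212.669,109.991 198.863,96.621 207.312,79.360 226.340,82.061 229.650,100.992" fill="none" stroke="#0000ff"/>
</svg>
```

viewBox `0 0 313.795 122.729` with mm width/height → 1 unit = 1 mm. Flip: y_m = 122.729 − y_svg.

**Shape 1** — `<polyline>` open polyline, stroke `#0000ff` → engrave (S286, F2522). Machine vertices: (217.028,105.848) → (49.752,49.241) → (225.040,81.117) → (6.372,35.665). Open path.

**Shape 2** — `<path>` quadratic bezier, stroke `#0000ff` → engrave (S286, F2522). Control points (SVG): P0=(64.749,60.234), P1=(113.341,69.491), P2=(222.327,86.726); sampled at t=k/3. Machine vertices: (64.749,62.495) → (103.854,55.437) → (156.380,46.607) → (222.327,36.003). Open path.

**Shape 3** — `<polyline>` line segment, stroke `#0000ff` → engrave (S286, F2522). Machine vertices: (273.320,17.323) → (226.196,110.651). Open path.

**Shape 4** — `<polygon>` regular polygon, stroke `#0000ff` → engrave (S286, F2522). Machine vertices: (212.669,12.738) → (198.863,26.108) → (207.312,43.369) → (226.340,40.668) → (229.650,21.737) → (212.669,12.738). Closed: final G1 returns to the first vertex.

G21
G90
G0 X217.028 Y105.848
M4 S286
G1 X49.752 Y49.241 F2522
G1 X225.040 Y81.117
G1 X6.372 Y35.665
M5
G0 X64.749 Y62.495
M4 S286
G1 X103.854 Y55.437 F2522
G1 X156.380 Y46.607
G1 X222.327 Y36.003
M5
G0 X273.320 Y17.323
M4 S286
G1 X226.196 Y110.651 F2522
M5
G0 X212.669 Y12.738
M4 S286
G1 X198.863 Y26.108 F2522
G1 X207.312 Y43.369
G1 X226.340 Y40.668
G1 X229.650 Y21.737
G1 X212.669 Y12.738
M5
G0 X0.000 Y0.000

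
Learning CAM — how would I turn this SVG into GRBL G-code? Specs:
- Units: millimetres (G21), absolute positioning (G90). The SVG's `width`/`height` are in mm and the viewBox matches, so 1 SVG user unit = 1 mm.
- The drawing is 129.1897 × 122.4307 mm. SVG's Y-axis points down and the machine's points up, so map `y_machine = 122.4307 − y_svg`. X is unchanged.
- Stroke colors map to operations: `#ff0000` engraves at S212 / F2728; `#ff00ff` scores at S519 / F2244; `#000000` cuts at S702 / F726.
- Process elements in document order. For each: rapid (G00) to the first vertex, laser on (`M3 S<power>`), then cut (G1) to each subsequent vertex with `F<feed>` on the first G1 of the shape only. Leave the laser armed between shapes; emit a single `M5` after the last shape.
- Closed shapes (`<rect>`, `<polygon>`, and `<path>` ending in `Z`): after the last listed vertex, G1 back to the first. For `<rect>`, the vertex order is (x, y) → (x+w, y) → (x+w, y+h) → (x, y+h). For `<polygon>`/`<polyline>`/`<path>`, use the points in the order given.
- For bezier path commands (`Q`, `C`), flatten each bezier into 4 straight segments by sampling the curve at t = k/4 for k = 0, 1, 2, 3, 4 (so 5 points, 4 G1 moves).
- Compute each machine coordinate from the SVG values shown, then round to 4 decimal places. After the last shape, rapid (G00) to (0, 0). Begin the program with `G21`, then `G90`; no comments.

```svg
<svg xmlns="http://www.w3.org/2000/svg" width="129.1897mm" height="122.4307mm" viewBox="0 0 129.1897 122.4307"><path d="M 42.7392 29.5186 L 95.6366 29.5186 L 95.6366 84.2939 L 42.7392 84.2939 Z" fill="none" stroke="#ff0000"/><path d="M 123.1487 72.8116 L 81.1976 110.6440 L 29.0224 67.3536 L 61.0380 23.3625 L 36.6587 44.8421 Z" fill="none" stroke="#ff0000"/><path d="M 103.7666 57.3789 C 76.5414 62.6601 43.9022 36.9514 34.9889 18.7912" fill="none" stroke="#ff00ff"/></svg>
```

viewBox `0 0 129.1897 122.4307` with mm width/height → 1 unit = 1 mm. Flip: y_m = 122.4307 − y_svg.

**Shape 1** — `<path>` rectangle, stroke `#ff0000` → engrave (S212, F2728). Machine vertices: (42.7392,92.9121) → (95.6366,92.9121) → (95.6366,38.1368) → (42.7392,38.1368) → (42.7392,92.9121). Closed: final G1 returns to the first vertex.

**Shape 2** — `<path>` closed polygon, stroke `#ff0000` → engrave (S212, F2728). Machine vertices: (123.1487,49.6191) → (81.1976,11.7867) → (29.0224,55.0771) → (61.0380,99.0682) → (36.6587,77.5886) → (123.1487,49.6191). Closed: final G1 returns to the first vertex.

**Shape 3** — `<path>` cubic bezier, stroke `#ff00ff` → score (S519, F2244). Control points (SVG): P0=(103.7666,57.3789), P1=(76.5414,62.6601), P2=(43.9022,36.9514), P3=(34.9889,18.7912); sampled at t=k/4. Machine vertices: (103.7666,65.0518) → (82.7879,66.2993) → (62.5108,75.5551) → (45.6672,89.2062) → (34.9889,103.6395). Open path.

G21
G90
G00 X42.7392 Y92.9121
M3 S212
G1 X95.6366 Y92.9121 F2728
G1 X95.6366 Y38.1368
G1 X42.7392 Y38.1368
G1 X42.7392 Y92.9121
G00 X123.1487 Y49.6191
M3 S212
G1 X81.1976 Y11.7867 F2728
G1 X29.0224 Y55.0771
G1 X61.0380 Y99.0682
G1 X36.6587 Y77.5886
G1 X123.1487 Y49.6191
G00 X103.7666 Y65.0518
M3 S519
G1 X82.7879 Y66.2993 F2244
G1 X62.5108 Y75.5551
G1 X45.6672 Y89.2062
G1 X34.9889 Y103.6395
M5
G00 X0.0000 Y0.0000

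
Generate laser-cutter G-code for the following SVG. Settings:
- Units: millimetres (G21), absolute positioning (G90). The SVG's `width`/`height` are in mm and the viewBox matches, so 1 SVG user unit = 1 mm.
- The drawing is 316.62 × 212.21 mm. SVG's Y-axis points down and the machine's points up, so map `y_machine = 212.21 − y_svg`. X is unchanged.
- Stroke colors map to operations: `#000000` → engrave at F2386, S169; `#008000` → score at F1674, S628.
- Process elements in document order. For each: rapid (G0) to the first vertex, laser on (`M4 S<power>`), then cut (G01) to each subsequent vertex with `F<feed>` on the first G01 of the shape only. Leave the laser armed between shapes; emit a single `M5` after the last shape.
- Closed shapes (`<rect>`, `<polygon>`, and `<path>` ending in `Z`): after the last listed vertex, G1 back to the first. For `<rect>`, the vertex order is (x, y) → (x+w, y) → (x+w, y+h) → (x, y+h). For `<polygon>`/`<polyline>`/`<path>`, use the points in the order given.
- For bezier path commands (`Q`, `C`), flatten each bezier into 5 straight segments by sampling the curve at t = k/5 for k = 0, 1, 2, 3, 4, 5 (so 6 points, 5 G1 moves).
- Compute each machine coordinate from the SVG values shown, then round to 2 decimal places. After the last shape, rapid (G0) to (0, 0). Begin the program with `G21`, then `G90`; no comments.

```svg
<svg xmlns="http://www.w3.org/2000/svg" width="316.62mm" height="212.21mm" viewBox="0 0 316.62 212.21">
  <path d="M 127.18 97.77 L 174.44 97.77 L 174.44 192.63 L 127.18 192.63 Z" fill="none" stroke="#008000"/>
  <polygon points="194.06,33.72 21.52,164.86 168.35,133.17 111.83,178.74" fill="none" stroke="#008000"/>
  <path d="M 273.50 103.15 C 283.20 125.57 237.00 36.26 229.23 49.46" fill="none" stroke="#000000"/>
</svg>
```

G21
G90
G0 X127.18 Y114.44
M4 S628
G01 X174.44 Y114.44 F1674
G01 X174.44 Y19.58
G01 X127.18 Y19.58
G01 X127.18 Y114.44
G0 X194.06 Y178.49
M4 S628
G01 X21.52 Y47.35 F1674
G01 X168.35 Y79.04
G01 X111.83 Y33.47
G01 X194.06 Y178.49
G0 X273.50 Y109.06
M4 S169
G01 X273.37 Y107.30 F2386
G01 X264.35 Y122.08
G01 X250.96 Y143.10
G01 X237.75 Y160.08
G01 X229.23 Y162.75
M5
G0 X0.00 Y0.00

Since the viewBox matches the mm dimensions, user units are millimetres directly. The only transform is the Y-flip y_m = 212.21 − y_svg.

Shape 1 is a rectangle drawn with `<path>`. Its stroke #008000 means score at S628, F1674. After flipping Y the toolpath is (127.18,114.44) → (174.44,114.44) → (174.44,19.58) → (127.18,19.58) → (127.18,114.44), returning to the start.

Shape 2 is a closed polygon drawn with `<polygon>`. Its stroke #008000 means score at S628, F1674. After flipping Y the toolpath is (194.06,178.49) → (21.52,47.35) → (168.35,79.04) → (111.83,33.47) → (194.06,178.49), returning to the start.

Shape 3 is a cubic bezier drawn with `<path>`. Its stroke #000000 means engrave at S169, F2386. After flipping Y the toolpath is (273.50,109.06) → (273.37,107.30) → (264.35,122.08) → (250.96,143.10) → (237.75,160.08) → (229.23,162.75).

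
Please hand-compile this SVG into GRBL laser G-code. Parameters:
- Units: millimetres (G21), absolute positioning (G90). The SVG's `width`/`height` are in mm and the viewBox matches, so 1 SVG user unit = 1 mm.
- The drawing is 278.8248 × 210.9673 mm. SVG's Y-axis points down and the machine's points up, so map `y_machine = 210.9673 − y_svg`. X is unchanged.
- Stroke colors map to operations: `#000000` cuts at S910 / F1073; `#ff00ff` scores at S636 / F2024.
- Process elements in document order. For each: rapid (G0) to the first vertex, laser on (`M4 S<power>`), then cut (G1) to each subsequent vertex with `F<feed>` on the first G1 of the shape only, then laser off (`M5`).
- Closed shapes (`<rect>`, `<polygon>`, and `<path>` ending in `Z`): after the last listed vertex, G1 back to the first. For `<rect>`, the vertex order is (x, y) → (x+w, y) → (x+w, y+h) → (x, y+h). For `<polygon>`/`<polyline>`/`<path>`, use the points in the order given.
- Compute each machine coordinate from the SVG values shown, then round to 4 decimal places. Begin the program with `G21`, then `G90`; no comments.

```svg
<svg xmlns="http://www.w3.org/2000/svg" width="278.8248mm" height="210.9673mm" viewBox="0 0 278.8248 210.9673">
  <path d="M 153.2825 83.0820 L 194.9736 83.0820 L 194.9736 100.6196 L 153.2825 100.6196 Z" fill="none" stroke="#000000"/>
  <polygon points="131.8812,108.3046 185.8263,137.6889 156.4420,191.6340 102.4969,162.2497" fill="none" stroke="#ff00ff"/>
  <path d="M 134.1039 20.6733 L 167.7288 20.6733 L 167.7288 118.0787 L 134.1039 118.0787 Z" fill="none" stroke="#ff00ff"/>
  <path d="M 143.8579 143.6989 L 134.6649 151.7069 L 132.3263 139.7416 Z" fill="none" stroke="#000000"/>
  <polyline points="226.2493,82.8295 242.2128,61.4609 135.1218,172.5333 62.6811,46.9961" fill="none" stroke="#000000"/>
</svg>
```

viewBox `0 0 278.8248 210.9673` with mm width/height → 1 unit = 1 mm. Flip: y_m = 210.9673 − y_svg.

**Shape 1** — `<path>` rectangle, stroke `#000000` → cut (S910, F1073). Machine vertices: (153.2825,127.8853) → (194.9736,127.8853) → (194.9736,110.3477) → (153.2825,110.3477) → (153.2825,127.8853). Closed: final G1 returns to the first vertex.

**Shape 2** — `<polygon>` regular polygon, stroke `#ff00ff` → score (S636, F2024). Machine vertices: (131.8812,102.6627) → (185.8263,73.2784) → (156.4420,19.3333) → (102.4969,48.7176) → (131.8812,102.6627). Closed: final G1 returns to the first vertex.

**Shape 3** — `<path>` rectangle, stroke `#ff00ff` → score (S636, F2024). Machine vertices: (134.1039,190.2940) → (167.7288,190.2940) → (167.7288,92.8886) → (134.1039,92.8886) → (134.1039,190.2940). Closed: final G1 returns to the first vertex.

**Shape 4** — `<path>` regular polygon, stroke `#000000` → cut (S910, F1073). Machine vertices: (143.8579,67.2684) → (134.6649,59.2604) → (132.3263,71.2257) → (143.8579,67.2684). Closed: final G1 returns to the first vertex.

**Shape 5** — `<polyline>` open polyline, stroke `#000000` → cut (S910, F1073). Machine vertices: (226.2493,128.1378) → (242.2128,149.5064) → (135.1218,38.4340) → (62.6811,163.9712). Open path.

G21
G90
G0 X153.2825 Y127.8853
M4 S910
G1 X194.9736 Y127.8853 F1073
G1 X194.9736 Y110.3477
G1 X153.2825 Y110.3477
G1 X153.2825 Y127.8853
M5
G0 X131.8812 Y102.6627
M4 S636
G1 X185.8263 Y73.2784 F2024
G1 X156.4420 Y19.3333
G1 X102.4969 Y48.7176
G1 X131.8812 Y102.6627
M5
G0 X134.1039 Y190.2940
M4 S636
G1 X167.7288 Y190.2940 F2024
G1 X167.7288 Y92.8886
G1 X134.1039 Y92.8886
G1 X134.1039 Y190.2940
M5
G0 X143.8579 Y67.2684
M4 S910
G1 X134.6649 Y59.2604 F1073
G1 X132.3263 Y71.2257
G1 X143.8579 Y67.2684
M5
G0 X226.2493 Y128.1378
M4 S910
G1 X242.2128 Y149.5064 F1073
G1 X135.1218 Y38.4340
G1 X62.6811 Y163.9712
M5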